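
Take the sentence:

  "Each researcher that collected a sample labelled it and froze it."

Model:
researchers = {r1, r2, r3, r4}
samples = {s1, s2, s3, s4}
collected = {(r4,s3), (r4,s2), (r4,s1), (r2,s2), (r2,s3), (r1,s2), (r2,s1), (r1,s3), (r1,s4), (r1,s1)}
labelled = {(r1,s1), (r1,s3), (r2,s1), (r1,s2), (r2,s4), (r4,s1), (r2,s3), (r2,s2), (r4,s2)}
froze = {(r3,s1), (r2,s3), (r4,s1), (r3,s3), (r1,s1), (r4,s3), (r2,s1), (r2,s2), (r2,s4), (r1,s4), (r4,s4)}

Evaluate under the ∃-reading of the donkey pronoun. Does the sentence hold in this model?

True

"it" takes "a sample" as antecedent — a donkey pronoun bound across the clause boundary.
Weak reading: every researcher r with some collected-sample has at least one collected-sample s such that labelled(r,s) ∧ froze(r,s).
Per researcher: r1:✓  r2:✓  r4:✓
Every researcher in the restrictor has a witness.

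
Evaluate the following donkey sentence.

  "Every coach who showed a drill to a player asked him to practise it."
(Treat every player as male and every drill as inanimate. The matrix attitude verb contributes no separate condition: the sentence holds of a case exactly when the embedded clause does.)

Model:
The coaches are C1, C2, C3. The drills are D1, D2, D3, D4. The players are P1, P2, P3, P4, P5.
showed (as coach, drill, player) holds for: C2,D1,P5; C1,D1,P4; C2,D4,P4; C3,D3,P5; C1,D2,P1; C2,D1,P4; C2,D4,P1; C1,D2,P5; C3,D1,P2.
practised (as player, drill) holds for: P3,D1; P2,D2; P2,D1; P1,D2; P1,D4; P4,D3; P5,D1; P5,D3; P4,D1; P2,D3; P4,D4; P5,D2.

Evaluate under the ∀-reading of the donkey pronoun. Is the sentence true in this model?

"him" takes "a player" as antecedent and "it" takes "a drill"; both are donkey pronouns co-varying with the restrictor.
Strong reading: for every (c,d,p) with showed(c,d,p), practised(p,d).
Restrictor triples: (C1,D1,P4)→practised(P4,D1) ✓  (C1,D2,P1)→practised(P1,D2) ✓  (C1,D2,P5)→practised(P5,D2) ✓  (C2,D1,P4)→practised(P4,D1) ✓  (C2,D1,P5)→practised(P5,D1) ✓  (C2,D4,P1)→practised(P1,D4) ✓  (C2,D4,P4)→practised(P4,D4) ✓  (C3,D1,P2)→practised(P2,D1) ✓  (C3,D3,P5)→practised(P5,D3) ✓
Every restrictor triple satisfies the scope.

True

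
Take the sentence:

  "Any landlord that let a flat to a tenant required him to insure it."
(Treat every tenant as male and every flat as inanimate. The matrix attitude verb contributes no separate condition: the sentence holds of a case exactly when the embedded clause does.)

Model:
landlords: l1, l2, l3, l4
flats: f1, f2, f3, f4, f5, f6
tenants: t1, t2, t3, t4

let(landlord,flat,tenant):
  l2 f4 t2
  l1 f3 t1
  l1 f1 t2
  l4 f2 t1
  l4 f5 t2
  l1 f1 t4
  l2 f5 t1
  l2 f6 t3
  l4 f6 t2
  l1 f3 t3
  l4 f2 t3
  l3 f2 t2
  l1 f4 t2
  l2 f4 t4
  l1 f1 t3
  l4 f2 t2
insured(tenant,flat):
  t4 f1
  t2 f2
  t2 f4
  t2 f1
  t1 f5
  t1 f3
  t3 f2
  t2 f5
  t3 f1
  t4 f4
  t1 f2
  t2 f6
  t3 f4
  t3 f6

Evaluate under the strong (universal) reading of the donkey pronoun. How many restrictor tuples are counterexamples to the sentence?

1

"him" takes "a tenant" as antecedent and "it" takes "a flat"; both are donkey pronouns co-varying with the restrictor.
Strong reading: for every (l,f,t) with let(l,f,t), insured(t,f).
Restrictor triples: (l1,f1,t2)→insured(t2,f1) ✓  (l1,f1,t3)→insured(t3,f1) ✓  (l1,f1,t4)→insured(t4,f1) ✓  (l1,f3,t1)→insured(t1,f3) ✓  (l1,f3,t3)→insured(t3,f3) ✗  (l1,f4,t2)→insured(t2,f4) ✓  (l2,f4,t2)→insured(t2,f4) ✓  (l2,f4,t4)→insured(t4,f4) ✓  (l2,f5,t1)→insured(t1,f5) ✓  (l2,f6,t3)→insured(t3,f6) ✓  (l3,f2,t2)→insured(t2,f2) ✓  (l4,f2,t1)→insured(t1,f2) ✓  (l4,f2,t2)→insured(t2,f2) ✓  (l4,f2,t3)→insured(t3,f2) ✓  (l4,f5,t2)→insured(t2,f5) ✓  (l4,f6,t2)→insured(t2,f6) ✓
Counterexamples (restrictor triples failing the scope): 1.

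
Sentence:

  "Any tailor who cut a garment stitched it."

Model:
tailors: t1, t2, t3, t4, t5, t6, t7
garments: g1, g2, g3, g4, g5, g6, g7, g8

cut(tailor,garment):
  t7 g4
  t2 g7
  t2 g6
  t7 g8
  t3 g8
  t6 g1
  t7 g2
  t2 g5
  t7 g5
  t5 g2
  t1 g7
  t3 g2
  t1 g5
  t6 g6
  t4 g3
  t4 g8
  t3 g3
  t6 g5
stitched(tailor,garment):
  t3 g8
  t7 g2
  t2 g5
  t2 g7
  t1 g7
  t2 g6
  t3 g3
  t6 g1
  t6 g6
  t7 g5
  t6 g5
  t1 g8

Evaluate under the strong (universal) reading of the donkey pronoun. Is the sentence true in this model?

False

"it" takes "a garment" as antecedent — a donkey pronoun bound across the clause boundary.
Strong reading: for every (t,g) with cut(t,g), stitched(t,g).
Restrictor pairs: (t1,g5) ✗  (t1,g7) ✓  (t2,g5) ✓  (t2,g6) ✓  (t2,g7) ✓  (t3,g2) ✗  (t3,g3) ✓  (t3,g8) ✓  (t4,g3) ✗  (t4,g8) ✗  (t5,g2) ✗  (t6,g1) ✓  (t6,g5) ✓  (t6,g6) ✓  (t7,g2) ✓  (t7,g4) ✗  (t7,g5) ✓  (t7,g8) ✗
Counterexample: (t1,g5) is in cut but fails the scope.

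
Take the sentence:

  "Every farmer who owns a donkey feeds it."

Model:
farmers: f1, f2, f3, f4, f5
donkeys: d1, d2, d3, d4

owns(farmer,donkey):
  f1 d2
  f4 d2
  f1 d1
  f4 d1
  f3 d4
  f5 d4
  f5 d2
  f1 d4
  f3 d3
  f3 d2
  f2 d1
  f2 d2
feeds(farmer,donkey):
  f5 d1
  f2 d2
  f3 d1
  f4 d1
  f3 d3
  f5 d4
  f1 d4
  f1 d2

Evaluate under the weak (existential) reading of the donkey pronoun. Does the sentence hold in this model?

True

"it" takes "a donkey" as antecedent — a donkey pronoun bound across the clause boundary.
Weak reading: every farmer f with some owns-donkey has at least one owns-donkey d such that feeds(f,d).
Per farmer: f1:✓  f2:✓  f3:✓  f4:✓  f5:✓
Every farmer in the restrictor has a witness.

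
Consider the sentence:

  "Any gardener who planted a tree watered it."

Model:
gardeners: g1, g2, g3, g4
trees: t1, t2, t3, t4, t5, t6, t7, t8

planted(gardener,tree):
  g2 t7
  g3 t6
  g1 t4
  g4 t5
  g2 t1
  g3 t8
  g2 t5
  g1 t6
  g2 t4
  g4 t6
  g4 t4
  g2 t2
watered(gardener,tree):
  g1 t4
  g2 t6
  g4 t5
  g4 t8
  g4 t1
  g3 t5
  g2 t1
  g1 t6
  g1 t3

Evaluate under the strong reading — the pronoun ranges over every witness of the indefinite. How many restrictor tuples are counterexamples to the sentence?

8

"it" takes "a tree" as antecedent — a donkey pronoun bound across the clause boundary.
Strong reading: for every (g,t) with planted(g,t), watered(g,t).
Restrictor pairs: (g1,t4) ✓  (g1,t6) ✓  (g2,t1) ✓  (g2,t2) ✗  (g2,t4) ✗  (g2,t5) ✗  (g2,t7) ✗  (g3,t6) ✗  (g3,t8) ✗  (g4,t4) ✗  (g4,t5) ✓  (g4,t6) ✗
Counterexamples (restrictor pairs failing the scope): 8.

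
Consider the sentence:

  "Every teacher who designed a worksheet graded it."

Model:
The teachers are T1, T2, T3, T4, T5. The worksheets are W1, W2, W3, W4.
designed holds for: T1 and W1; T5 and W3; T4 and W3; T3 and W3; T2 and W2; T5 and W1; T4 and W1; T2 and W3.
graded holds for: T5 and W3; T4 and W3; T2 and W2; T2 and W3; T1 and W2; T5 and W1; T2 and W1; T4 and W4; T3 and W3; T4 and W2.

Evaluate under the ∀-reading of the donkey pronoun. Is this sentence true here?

False

"it" takes "a worksheet" as antecedent — a donkey pronoun bound across the clause boundary.
Strong reading: for every (t,w) with designed(t,w), graded(t,w).
Restrictor pairs: (T1,W1) ✗  (T2,W2) ✓  (T2,W3) ✓  (T3,W3) ✓  (T4,W1) ✗  (T4,W3) ✓  (T5,W1) ✓  (T5,W3) ✓
Counterexample: (T1,W1) is in designed but fails the scope.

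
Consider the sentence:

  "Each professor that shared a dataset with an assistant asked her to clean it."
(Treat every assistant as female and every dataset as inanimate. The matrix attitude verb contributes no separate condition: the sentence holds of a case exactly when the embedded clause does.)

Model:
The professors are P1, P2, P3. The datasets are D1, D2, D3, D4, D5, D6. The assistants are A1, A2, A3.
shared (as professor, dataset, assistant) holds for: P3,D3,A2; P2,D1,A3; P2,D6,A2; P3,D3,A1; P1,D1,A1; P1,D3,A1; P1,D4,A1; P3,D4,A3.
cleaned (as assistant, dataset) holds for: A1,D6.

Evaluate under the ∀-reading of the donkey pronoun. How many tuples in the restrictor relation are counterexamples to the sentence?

"her" takes "an assistant" as antecedent and "it" takes "a dataset"; both are donkey pronouns co-varying with the restrictor.
Strong reading: for every (p,d,a) with shared(p,d,a), cleaned(a,d).
Restrictor triples: (P1,D1,A1)→cleaned(A1,D1) ✗  (P1,D3,A1)→cleaned(A1,D3) ✗  (P1,D4,A1)→cleaned(A1,D4) ✗  (P2,D1,A3)→cleaned(A3,D1) ✗  (P2,D6,A2)→cleaned(A2,D6) ✗  (P3,D3,A1)→cleaned(A1,D3) ✗  (P3,D3,A2)→cleaned(A2,D3) ✗  (P3,D4,A3)→cleaned(A3,D4) ✗
Counterexamples (restrictor triples failing the scope): 8.

8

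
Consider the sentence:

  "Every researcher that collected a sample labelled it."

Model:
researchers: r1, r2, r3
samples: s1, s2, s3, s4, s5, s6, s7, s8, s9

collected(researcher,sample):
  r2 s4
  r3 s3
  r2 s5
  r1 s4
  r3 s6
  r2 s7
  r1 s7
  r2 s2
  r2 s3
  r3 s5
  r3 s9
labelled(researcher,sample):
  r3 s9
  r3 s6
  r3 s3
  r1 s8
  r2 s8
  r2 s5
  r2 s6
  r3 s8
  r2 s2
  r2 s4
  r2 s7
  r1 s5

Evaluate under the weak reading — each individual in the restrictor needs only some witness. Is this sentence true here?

"it" takes "a sample" as antecedent — a donkey pronoun bound across the clause boundary.
Weak reading: every researcher r with some collected-sample has at least one collected-sample s such that labelled(r,s).
Per researcher: r1:✗  r2:✓  r3:✓
r1 has no witness among its collected-samples.

False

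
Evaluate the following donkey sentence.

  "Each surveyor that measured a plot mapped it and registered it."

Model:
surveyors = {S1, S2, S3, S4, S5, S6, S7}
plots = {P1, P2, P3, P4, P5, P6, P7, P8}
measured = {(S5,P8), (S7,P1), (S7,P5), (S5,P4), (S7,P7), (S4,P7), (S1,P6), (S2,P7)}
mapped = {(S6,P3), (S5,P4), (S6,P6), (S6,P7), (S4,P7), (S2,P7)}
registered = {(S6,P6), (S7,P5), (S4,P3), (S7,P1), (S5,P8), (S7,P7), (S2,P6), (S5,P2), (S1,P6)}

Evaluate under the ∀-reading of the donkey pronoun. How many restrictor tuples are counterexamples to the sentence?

"it" takes "a plot" as antecedent — a donkey pronoun bound across the clause boundary.
Strong reading: for every (s,p) with measured(s,p), mapped(s,p) ∧ registered(s,p).
Restrictor pairs: (S1,P6) ✗  (S2,P7) ✗  (S4,P7) ✗  (S5,P4) ✗  (S5,P8) ✗  (S7,P1) ✗  (S7,P5) ✗  (S7,P7) ✗
Counterexamples (restrictor pairs failing the scope): 8.

8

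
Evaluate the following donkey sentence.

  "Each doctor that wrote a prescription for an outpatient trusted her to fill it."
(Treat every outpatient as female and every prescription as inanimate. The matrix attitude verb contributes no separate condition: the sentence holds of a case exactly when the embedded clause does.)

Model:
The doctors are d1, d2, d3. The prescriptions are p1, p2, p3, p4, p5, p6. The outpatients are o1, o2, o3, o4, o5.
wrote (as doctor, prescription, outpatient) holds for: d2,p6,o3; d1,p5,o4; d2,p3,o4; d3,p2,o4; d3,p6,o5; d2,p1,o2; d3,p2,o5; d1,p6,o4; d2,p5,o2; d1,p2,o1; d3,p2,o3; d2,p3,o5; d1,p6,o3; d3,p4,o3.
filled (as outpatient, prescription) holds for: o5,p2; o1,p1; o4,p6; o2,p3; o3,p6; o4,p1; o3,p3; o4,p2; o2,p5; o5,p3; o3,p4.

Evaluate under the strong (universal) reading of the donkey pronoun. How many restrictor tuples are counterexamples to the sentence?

"her" takes "an outpatient" as antecedent and "it" takes "a prescription"; both are donkey pronouns co-varying with the restrictor.
Strong reading: for every (d,p,o) with wrote(d,p,o), filled(o,p).
Restrictor triples: (d1,p2,o1)→filled(o1,p2) ✗  (d1,p5,o4)→filled(o4,p5) ✗  (d1,p6,o3)→filled(o3,p6) ✓  (d1,p6,o4)→filled(o4,p6) ✓  (d2,p1,o2)→filled(o2,p1) ✗  (d2,p3,o4)→filled(o4,p3) ✗  (d2,p3,o5)→filled(o5,p3) ✓  (d2,p5,o2)→filled(o2,p5) ✓  (d2,p6,o3)→filled(o3,p6) ✓  (d3,p2,o3)→filled(o3,p2) ✗  (d3,p2,o4)→filled(o4,p2) ✓  (d3,p2,o5)→filled(o5,p2) ✓  (d3,p4,o3)→filled(o3,p4) ✓  (d3,p6,o5)→filled(o5,p6) ✗
Counterexamples (restrictor triples failing the scope): 6.

6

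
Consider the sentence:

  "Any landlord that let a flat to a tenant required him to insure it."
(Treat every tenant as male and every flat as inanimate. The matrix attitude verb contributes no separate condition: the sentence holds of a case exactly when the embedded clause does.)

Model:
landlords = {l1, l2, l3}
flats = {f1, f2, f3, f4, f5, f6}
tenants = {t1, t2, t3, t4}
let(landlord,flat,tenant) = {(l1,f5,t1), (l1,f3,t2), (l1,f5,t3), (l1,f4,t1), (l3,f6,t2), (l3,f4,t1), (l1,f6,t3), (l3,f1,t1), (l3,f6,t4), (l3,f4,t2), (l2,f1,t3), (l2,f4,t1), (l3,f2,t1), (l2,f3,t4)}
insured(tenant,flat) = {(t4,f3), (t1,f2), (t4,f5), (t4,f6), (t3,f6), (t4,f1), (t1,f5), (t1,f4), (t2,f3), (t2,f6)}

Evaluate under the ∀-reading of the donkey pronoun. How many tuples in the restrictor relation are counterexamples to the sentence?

4

"him" takes "a tenant" as antecedent and "it" takes "a flat"; both are donkey pronouns co-varying with the restrictor.
Strong reading: for every (l,f,t) with let(l,f,t), insured(t,f).
Restrictor triples: (l1,f3,t2)→insured(t2,f3) ✓  (l1,f4,t1)→insured(t1,f4) ✓  (l1,f5,t1)→insured(t1,f5) ✓  (l1,f5,t3)→insured(t3,f5) ✗  (l1,f6,t3)→insured(t3,f6) ✓  (l2,f1,t3)→insured(t3,f1) ✗  (l2,f3,t4)→insured(t4,f3) ✓  (l2,f4,t1)→insured(t1,f4) ✓  (l3,f1,t1)→insured(t1,f1) ✗  (l3,f2,t1)→insured(t1,f2) ✓  (l3,f4,t1)→insured(t1,f4) ✓  (l3,f4,t2)→insured(t2,f4) ✗  (l3,f6,t2)→insured(t2,f6) ✓  (l3,f6,t4)→insured(t4,f6) ✓
Counterexamples (restrictor triples failing the scope): 4.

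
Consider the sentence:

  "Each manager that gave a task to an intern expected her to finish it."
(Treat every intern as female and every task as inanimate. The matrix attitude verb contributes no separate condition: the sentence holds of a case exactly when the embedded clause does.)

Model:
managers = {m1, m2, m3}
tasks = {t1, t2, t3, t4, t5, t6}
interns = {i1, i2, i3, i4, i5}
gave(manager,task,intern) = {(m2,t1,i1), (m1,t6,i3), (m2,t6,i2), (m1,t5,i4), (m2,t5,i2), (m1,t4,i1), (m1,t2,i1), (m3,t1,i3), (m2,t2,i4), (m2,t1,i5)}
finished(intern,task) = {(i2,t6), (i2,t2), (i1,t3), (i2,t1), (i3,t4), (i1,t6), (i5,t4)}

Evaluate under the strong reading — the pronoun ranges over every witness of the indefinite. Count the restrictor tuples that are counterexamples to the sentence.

"her" takes "an intern" as antecedent and "it" takes "a task"; both are donkey pronouns co-varying with the restrictor.
Strong reading: for every (m,t,i) with gave(m,t,i), finished(i,t).
Restrictor triples: (m1,t2,i1)→finished(i1,t2) ✗  (m1,t4,i1)→finished(i1,t4) ✗  (m1,t5,i4)→finished(i4,t5) ✗  (m1,t6,i3)→finished(i3,t6) ✗  (m2,t1,i1)→finished(i1,t1) ✗  (m2,t1,i5)→finished(i5,t1) ✗  (m2,t2,i4)→finished(i4,t2) ✗  (m2,t5,i2)→finished(i2,t5) ✗  (m2,t6,i2)→finished(i2,t6) ✓  (m3,t1,i3)→finished(i3,t1) ✗
Counterexamples (restrictor triples failing the scope): 9.

9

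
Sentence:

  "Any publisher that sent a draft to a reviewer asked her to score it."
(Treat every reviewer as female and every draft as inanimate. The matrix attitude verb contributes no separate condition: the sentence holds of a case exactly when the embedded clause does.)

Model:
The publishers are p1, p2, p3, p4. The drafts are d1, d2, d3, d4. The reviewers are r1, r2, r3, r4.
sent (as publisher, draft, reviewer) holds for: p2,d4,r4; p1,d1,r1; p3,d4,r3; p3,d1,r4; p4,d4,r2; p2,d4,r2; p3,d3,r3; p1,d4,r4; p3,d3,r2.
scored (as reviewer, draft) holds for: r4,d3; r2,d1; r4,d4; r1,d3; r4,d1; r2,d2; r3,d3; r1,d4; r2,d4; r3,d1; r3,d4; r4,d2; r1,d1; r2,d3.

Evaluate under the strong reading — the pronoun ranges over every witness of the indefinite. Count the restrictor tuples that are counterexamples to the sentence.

"her" takes "a reviewer" as antecedent and "it" takes "a draft"; both are donkey pronouns co-varying with the restrictor.
Strong reading: for every (p,d,r) with sent(p,d,r), scored(r,d).
Restrictor triples: (p1,d1,r1)→scored(r1,d1) ✓  (p1,d4,r4)→scored(r4,d4) ✓  (p2,d4,r2)→scored(r2,d4) ✓  (p2,d4,r4)→scored(r4,d4) ✓  (p3,d1,r4)→scored(r4,d1) ✓  (p3,d3,r2)→scored(r2,d3) ✓  (p3,d3,r3)→scored(r3,d3) ✓  (p3,d4,r3)→scored(r3,d4) ✓  (p4,d4,r2)→scored(r2,d4) ✓
Counterexamples (restrictor triples failing the scope): 0.

0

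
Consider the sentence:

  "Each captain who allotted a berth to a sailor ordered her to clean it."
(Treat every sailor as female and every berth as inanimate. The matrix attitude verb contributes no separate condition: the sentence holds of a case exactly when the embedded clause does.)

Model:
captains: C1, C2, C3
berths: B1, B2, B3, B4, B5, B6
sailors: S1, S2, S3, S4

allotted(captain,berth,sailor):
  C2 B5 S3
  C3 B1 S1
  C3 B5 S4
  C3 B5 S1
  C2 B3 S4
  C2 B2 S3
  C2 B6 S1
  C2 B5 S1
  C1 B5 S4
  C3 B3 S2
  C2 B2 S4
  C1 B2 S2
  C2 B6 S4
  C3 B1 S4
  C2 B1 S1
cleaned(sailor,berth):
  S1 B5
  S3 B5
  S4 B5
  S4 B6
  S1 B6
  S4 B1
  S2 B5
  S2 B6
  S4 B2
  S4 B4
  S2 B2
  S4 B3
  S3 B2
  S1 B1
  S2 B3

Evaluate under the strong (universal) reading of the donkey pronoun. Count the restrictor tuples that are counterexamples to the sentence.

0

"her" takes "a sailor" as antecedent and "it" takes "a berth"; both are donkey pronouns co-varying with the restrictor.
Strong reading: for every (c,b,s) with allotted(c,b,s), cleaned(s,b).
Restrictor triples: (C1,B2,S2)→cleaned(S2,B2) ✓  (C1,B5,S4)→cleaned(S4,B5) ✓  (C2,B1,S1)→cleaned(S1,B1) ✓  (C2,B2,S3)→cleaned(S3,B2) ✓  (C2,B2,S4)→cleaned(S4,B2) ✓  (C2,B3,S4)→cleaned(S4,B3) ✓  (C2,B5,S1)→cleaned(S1,B5) ✓  (C2,B5,S3)→cleaned(S3,B5) ✓  (C2,B6,S1)→cleaned(S1,B6) ✓  (C2,B6,S4)→cleaned(S4,B6) ✓  (C3,B1,S1)→cleaned(S1,B1) ✓  (C3,B1,S4)→cleaned(S4,B1) ✓  (C3,B3,S2)→cleaned(S2,B3) ✓  (C3,B5,S1)→cleaned(S1,B5) ✓  (C3,B5,S4)→cleaned(S4,B5) ✓
Counterexamples (restrictor triples failing the scope): 0.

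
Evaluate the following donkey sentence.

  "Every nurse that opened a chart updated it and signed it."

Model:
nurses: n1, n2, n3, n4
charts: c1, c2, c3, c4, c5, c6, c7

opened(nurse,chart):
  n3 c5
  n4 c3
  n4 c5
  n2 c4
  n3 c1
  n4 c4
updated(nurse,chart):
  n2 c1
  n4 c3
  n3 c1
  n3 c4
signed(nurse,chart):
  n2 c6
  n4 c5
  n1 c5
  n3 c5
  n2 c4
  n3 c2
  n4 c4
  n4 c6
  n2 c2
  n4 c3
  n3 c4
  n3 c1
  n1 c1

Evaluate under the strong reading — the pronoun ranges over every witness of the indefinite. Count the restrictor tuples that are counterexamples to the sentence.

4

"it" takes "a chart" as antecedent — a donkey pronoun bound across the clause boundary.
Strong reading: for every (n,c) with opened(n,c), updated(n,c) ∧ signed(n,c).
Restrictor pairs: (n2,c4) ✗  (n3,c1) ✓  (n3,c5) ✗  (n4,c3) ✓  (n4,c4) ✗  (n4,c5) ✗
Counterexamples (restrictor pairs failing the scope): 4.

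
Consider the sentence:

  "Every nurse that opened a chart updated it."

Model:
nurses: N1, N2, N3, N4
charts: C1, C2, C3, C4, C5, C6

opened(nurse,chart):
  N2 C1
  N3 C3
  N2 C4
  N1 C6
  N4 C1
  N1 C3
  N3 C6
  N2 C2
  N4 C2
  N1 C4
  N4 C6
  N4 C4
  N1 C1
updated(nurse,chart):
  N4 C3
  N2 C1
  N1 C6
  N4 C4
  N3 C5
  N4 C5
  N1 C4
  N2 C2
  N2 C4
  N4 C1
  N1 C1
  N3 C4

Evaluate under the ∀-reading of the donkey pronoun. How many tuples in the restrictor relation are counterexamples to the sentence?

"it" takes "a chart" as antecedent — a donkey pronoun bound across the clause boundary.
Strong reading: for every (n,c) with opened(n,c), updated(n,c).
Restrictor pairs: (N1,C1) ✓  (N1,C3) ✗  (N1,C4) ✓  (N1,C6) ✓  (N2,C1) ✓  (N2,C2) ✓  (N2,C4) ✓  (N3,C3) ✗  (N3,C6) ✗  (N4,C1) ✓  (N4,C2) ✗  (N4,C4) ✓  (N4,C6) ✗
Counterexamples (restrictor pairs failing the scope): 5.

5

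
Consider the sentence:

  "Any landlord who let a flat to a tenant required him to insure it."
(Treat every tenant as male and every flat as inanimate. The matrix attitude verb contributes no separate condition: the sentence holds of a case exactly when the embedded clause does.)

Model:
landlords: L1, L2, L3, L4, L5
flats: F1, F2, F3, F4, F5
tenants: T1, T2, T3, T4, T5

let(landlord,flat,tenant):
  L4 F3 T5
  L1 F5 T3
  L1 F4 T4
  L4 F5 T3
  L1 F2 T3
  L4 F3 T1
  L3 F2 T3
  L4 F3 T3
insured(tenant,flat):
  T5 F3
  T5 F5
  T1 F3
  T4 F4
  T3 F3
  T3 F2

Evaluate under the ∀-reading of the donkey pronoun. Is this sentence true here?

False

"him" takes "a tenant" as antecedent and "it" takes "a flat"; both are donkey pronouns co-varying with the restrictor.
Strong reading: for every (l,f,t) with let(l,f,t), insured(t,f).
Restrictor triples: (L1,F2,T3)→insured(T3,F2) ✓  (L1,F4,T4)→insured(T4,F4) ✓  (L1,F5,T3)→insured(T3,F5) ✗  (L3,F2,T3)→insured(T3,F2) ✓  (L4,F3,T1)→insured(T1,F3) ✓  (L4,F3,T3)→insured(T3,F3) ✓  (L4,F3,T5)→insured(T5,F3) ✓  (L4,F5,T3)→insured(T3,F5) ✗
Counterexample: (L1,F5,T3) — insured(T3,F5) does not hold.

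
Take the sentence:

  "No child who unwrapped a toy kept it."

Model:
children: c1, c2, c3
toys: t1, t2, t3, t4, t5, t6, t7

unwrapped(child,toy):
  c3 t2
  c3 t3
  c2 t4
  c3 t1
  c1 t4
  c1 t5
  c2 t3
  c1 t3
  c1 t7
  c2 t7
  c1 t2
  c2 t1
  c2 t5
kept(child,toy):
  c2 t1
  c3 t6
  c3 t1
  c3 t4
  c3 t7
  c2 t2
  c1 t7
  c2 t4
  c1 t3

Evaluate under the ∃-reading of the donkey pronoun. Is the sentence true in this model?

False

"it" takes "a toy" as antecedent — a donkey pronoun bound across the clause boundary.
Truth condition: for no (c,t) with unwrapped(c,t) does kept(c,t) hold.
Restrictor pairs — does the scope hold? (c1,t2):fails  (c1,t3):holds  (c1,t4):fails  (c1,t5):fails  (c1,t7):holds  (c2,t1):holds  (c2,t3):fails  (c2,t4):holds  (c2,t5):fails  (c2,t7):fails  (c3,t1):holds  (c3,t2):fails  (c3,t3):fails
Scope holds for 5 pair(s), so the sentence is false.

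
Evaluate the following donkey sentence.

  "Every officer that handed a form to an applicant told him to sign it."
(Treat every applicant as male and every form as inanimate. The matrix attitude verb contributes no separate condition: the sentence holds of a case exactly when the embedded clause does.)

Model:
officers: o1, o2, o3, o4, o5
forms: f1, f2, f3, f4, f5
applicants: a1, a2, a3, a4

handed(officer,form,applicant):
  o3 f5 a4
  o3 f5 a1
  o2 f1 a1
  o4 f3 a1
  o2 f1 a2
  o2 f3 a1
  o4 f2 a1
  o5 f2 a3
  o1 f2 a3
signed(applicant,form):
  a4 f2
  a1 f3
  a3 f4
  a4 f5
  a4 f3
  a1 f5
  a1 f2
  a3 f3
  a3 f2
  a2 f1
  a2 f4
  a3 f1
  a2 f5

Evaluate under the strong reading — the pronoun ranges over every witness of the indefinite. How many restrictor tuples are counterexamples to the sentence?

1

"him" takes "an applicant" as antecedent and "it" takes "a form"; both are donkey pronouns co-varying with the restrictor.
Strong reading: for every (o,f,a) with handed(o,f,a), signed(a,f).
Restrictor triples: (o1,f2,a3)→signed(a3,f2) ✓  (o2,f1,a1)→signed(a1,f1) ✗  (o2,f1,a2)→signed(a2,f1) ✓  (o2,f3,a1)→signed(a1,f3) ✓  (o3,f5,a1)→signed(a1,f5) ✓  (o3,f5,a4)→signed(a4,f5) ✓  (o4,f2,a1)→signed(a1,f2) ✓  (o4,f3,a1)→signed(a1,f3) ✓  (o5,f2,a3)→signed(a3,f2) ✓
Counterexamples (restrictor triples failing the scope): 1.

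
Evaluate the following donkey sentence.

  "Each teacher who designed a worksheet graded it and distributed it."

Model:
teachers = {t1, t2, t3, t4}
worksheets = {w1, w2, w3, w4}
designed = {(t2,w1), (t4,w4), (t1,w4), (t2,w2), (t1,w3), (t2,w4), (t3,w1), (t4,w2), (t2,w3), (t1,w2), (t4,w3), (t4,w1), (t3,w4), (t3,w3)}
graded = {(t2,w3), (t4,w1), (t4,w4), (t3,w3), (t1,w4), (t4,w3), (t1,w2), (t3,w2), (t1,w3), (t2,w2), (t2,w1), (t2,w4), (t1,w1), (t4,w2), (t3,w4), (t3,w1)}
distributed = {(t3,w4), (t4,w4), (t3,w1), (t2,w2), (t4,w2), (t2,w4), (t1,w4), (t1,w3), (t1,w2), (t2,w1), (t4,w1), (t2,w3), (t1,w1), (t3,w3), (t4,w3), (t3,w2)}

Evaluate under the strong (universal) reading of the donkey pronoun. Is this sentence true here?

"it" takes "a worksheet" as antecedent — a donkey pronoun bound across the clause boundary.
Strong reading: for every (t,w) with designed(t,w), graded(t,w) ∧ distributed(t,w).
Restrictor pairs: (t1,w2) ✓  (t1,w3) ✓  (t1,w4) ✓  (t2,w1) ✓  (t2,w2) ✓  (t2,w3) ✓  (t2,w4) ✓  (t3,w1) ✓  (t3,w3) ✓  (t3,w4) ✓  (t4,w1) ✓  (t4,w2) ✓  (t4,w3) ✓  (t4,w4) ✓
Every restrictor pair satisfies the scope.

True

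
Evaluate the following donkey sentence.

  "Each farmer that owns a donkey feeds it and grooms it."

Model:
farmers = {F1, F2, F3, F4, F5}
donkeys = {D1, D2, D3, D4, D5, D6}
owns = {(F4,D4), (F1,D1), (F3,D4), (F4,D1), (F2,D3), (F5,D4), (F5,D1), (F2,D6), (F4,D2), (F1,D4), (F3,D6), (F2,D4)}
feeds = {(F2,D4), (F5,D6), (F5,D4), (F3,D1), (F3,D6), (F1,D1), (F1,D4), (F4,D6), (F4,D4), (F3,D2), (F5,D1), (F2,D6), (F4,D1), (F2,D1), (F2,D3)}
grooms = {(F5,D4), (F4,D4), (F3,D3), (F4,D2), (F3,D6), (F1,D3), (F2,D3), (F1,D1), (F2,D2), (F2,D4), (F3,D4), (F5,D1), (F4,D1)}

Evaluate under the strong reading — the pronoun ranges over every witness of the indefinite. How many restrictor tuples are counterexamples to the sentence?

4

"it" takes "a donkey" as antecedent — a donkey pronoun bound across the clause boundary.
Strong reading: for every (f,d) with owns(f,d), feeds(f,d) ∧ grooms(f,d).
Restrictor pairs: (F1,D1) ✓  (F1,D4) ✗  (F2,D3) ✓  (F2,D4) ✓  (F2,D6) ✗  (F3,D4) ✗  (F3,D6) ✓  (F4,D1) ✓  (F4,D2) ✗  (F4,D4) ✓  (F5,D1) ✓  (F5,D4) ✓
Counterexamples (restrictor pairs failing the scope): 4.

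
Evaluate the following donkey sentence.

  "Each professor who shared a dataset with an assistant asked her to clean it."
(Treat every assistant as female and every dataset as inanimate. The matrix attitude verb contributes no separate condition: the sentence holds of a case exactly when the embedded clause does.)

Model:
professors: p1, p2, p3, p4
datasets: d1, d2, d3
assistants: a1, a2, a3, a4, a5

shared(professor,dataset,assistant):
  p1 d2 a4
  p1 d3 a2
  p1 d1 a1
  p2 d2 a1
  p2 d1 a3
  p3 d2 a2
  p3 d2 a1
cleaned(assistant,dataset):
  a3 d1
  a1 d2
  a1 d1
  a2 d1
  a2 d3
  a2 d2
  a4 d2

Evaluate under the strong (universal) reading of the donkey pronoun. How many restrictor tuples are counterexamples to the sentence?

"her" takes "an assistant" as antecedent and "it" takes "a dataset"; both are donkey pronouns co-varying with the restrictor.
Strong reading: for every (p,d,a) with shared(p,d,a), cleaned(a,d).
Restrictor triples: (p1,d1,a1)→cleaned(a1,d1) ✓  (p1,d2,a4)→cleaned(a4,d2) ✓  (p1,d3,a2)→cleaned(a2,d3) ✓  (p2,d1,a3)→cleaned(a3,d1) ✓  (p2,d2,a1)→cleaned(a1,d2) ✓  (p3,d2,a1)→cleaned(a1,d2) ✓  (p3,d2,a2)→cleaned(a2,d2) ✓
Counterexamples (restrictor triples failing the scope): 0.

0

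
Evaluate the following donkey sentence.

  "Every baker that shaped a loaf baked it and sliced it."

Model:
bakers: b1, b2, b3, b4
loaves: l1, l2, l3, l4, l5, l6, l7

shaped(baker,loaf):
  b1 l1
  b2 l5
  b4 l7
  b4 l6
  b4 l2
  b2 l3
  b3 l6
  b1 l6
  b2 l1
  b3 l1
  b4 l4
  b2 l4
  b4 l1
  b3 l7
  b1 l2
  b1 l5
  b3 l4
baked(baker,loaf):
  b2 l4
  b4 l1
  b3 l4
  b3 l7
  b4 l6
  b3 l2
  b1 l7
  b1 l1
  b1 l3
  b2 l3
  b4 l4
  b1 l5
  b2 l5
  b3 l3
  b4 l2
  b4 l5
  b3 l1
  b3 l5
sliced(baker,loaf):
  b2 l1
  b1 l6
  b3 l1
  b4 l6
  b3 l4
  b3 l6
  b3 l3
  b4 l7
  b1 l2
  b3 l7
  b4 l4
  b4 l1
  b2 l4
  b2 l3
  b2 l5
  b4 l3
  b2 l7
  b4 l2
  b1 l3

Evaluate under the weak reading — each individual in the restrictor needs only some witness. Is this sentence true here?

"it" takes "a loaf" as antecedent — a donkey pronoun bound across the clause boundary.
Weak reading: every baker b with some shaped-loaf has at least one shaped-loaf l such that baked(b,l) ∧ sliced(b,l).
Per baker: b1:✗  b2:✓  b3:✓  b4:✓
b1 has no witness among its shaped-loaves.

False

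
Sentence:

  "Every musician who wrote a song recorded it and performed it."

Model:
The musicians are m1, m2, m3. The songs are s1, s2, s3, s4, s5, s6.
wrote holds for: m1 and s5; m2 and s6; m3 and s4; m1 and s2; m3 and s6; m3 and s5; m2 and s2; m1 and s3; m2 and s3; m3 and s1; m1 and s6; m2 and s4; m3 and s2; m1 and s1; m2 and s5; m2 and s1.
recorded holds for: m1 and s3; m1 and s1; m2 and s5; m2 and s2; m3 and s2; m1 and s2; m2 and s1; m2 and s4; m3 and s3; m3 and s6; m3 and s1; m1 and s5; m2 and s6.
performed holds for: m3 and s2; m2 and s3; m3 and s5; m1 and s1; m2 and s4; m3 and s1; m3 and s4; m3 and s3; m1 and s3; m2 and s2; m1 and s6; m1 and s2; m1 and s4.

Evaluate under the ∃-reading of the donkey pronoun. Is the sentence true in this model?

"it" takes "a song" as antecedent — a donkey pronoun bound across the clause boundary.
Weak reading: every musician m with some wrote-song has at least one wrote-song s such that recorded(m,s) ∧ performed(m,s).
Per musician: m1:✓  m2:✓  m3:✓
Every musician in the restrictor has a witness.

True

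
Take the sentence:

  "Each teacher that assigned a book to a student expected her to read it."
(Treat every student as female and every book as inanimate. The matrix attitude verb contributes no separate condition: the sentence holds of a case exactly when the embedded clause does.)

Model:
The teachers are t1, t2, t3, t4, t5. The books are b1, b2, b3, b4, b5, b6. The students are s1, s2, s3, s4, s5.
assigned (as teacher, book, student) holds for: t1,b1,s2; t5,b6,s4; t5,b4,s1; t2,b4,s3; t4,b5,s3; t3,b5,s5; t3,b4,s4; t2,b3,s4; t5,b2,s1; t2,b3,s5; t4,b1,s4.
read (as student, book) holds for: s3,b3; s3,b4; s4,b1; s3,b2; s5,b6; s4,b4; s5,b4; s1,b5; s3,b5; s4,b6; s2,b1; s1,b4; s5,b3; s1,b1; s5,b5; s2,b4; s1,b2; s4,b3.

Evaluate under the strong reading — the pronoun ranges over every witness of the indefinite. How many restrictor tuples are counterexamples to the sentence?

0

"her" takes "a student" as antecedent and "it" takes "a book"; both are donkey pronouns co-varying with the restrictor.
Strong reading: for every (t,b,s) with assigned(t,b,s), read(s,b).
Restrictor triples: (t1,b1,s2)→read(s2,b1) ✓  (t2,b3,s4)→read(s4,b3) ✓  (t2,b3,s5)→read(s5,b3) ✓  (t2,b4,s3)→read(s3,b4) ✓  (t3,b4,s4)→read(s4,b4) ✓  (t3,b5,s5)→read(s5,b5) ✓  (t4,b1,s4)→read(s4,b1) ✓  (t4,b5,s3)→read(s3,b5) ✓  (t5,b2,s1)→read(s1,b2) ✓  (t5,b4,s1)→read(s1,b4) ✓  (t5,b6,s4)→read(s4,b6) ✓
Counterexamples (restrictor triples failing the scope): 0.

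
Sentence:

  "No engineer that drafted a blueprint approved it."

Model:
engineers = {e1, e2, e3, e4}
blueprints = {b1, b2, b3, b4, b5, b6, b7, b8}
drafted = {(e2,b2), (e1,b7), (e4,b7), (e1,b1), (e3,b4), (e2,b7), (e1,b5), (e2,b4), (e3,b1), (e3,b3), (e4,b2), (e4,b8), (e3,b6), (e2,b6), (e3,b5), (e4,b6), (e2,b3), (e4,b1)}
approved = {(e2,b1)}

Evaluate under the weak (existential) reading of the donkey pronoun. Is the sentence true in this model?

"it" takes "a blueprint" as antecedent — a donkey pronoun bound across the clause boundary.
Truth condition: for no (e,b) with drafted(e,b) does approved(e,b) hold.
Restrictor pairs — does the scope hold? (e1,b1):fails  (e1,b5):fails  (e1,b7):fails  (e2,b2):fails  (e2,b3):fails  (e2,b4):fails  (e2,b6):fails  (e2,b7):fails  (e3,b1):fails  (e3,b3):fails  (e3,b4):fails  (e3,b5):fails  (e3,b6):fails  (e4,b1):fails  (e4,b2):fails  (e4,b6):fails  (e4,b7):fails  (e4,b8):fails
Scope holds for no restrictor pair, so the sentence is true.

True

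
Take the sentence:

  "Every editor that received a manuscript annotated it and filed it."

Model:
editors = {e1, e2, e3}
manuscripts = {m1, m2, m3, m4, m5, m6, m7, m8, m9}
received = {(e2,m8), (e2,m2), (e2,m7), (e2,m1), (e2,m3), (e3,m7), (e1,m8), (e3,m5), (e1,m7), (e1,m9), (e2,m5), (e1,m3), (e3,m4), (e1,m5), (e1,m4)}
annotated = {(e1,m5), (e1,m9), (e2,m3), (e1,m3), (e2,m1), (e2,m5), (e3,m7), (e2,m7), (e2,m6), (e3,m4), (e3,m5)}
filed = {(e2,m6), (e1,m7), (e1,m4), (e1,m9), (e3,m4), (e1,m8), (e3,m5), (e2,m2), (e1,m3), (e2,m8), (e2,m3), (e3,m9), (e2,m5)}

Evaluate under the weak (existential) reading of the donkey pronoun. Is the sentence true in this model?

True

"it" takes "a manuscript" as antecedent — a donkey pronoun bound across the clause boundary.
Weak reading: every editor e with some received-manuscript has at least one received-manuscript m such that annotated(e,m) ∧ filed(e,m).
Per editor: e1:✓  e2:✓  e3:✓
Every editor in the restrictor has a witness.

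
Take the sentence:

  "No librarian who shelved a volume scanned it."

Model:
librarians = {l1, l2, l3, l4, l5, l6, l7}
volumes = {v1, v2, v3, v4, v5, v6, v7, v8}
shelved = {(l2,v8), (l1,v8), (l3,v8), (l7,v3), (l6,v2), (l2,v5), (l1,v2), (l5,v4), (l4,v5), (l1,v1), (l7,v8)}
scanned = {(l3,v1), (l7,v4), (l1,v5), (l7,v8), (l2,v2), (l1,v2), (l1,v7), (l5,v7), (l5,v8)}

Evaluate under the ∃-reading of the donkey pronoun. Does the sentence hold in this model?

False

"it" takes "a volume" as antecedent — a donkey pronoun bound across the clause boundary.
Truth condition: for no (l,v) with shelved(l,v) does scanned(l,v) hold.
Restrictor pairs — does the scope hold? (l1,v1):fails  (l1,v2):holds  (l1,v8):fails  (l2,v5):fails  (l2,v8):fails  (l3,v8):fails  (l4,v5):fails  (l5,v4):fails  (l6,v2):fails  (l7,v3):fails  (l7,v8):holds
Scope holds for 2 pair(s), so the sentence is false.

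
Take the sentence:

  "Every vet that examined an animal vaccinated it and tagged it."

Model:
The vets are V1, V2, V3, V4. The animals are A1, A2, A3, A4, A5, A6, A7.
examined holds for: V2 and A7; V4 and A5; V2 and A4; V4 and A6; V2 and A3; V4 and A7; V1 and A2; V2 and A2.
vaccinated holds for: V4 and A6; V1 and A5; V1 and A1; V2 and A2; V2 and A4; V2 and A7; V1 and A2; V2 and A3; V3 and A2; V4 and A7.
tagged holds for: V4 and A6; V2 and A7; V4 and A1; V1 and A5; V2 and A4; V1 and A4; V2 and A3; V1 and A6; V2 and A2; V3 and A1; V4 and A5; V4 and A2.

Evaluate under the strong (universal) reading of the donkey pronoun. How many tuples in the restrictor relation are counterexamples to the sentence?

3

"it" takes "an animal" as antecedent — a donkey pronoun bound across the clause boundary.
Strong reading: for every (v,a) with examined(v,a), vaccinated(v,a) ∧ tagged(v,a).
Restrictor pairs: (V1,A2) ✗  (V2,A2) ✓  (V2,A3) ✓  (V2,A4) ✓  (V2,A7) ✓  (V4,A5) ✗  (V4,A6) ✓  (V4,A7) ✗
Counterexamples (restrictor pairs failing the scope): 3.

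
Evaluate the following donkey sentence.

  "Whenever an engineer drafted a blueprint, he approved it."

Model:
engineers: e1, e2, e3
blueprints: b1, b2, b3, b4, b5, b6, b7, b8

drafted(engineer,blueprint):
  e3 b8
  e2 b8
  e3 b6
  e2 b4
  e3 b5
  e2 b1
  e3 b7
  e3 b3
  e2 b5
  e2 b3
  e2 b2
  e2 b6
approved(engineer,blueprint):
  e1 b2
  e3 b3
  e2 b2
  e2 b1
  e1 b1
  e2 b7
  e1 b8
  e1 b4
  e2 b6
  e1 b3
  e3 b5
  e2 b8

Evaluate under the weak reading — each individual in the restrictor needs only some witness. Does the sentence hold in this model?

True

"it" takes "a blueprint" as antecedent — a donkey pronoun bound across the clause boundary.
Weak reading: every engineer e with some drafted-blueprint has at least one drafted-blueprint b such that approved(e,b).
Per engineer: e2:✓  e3:✓
Every engineer in the restrictor has a witness.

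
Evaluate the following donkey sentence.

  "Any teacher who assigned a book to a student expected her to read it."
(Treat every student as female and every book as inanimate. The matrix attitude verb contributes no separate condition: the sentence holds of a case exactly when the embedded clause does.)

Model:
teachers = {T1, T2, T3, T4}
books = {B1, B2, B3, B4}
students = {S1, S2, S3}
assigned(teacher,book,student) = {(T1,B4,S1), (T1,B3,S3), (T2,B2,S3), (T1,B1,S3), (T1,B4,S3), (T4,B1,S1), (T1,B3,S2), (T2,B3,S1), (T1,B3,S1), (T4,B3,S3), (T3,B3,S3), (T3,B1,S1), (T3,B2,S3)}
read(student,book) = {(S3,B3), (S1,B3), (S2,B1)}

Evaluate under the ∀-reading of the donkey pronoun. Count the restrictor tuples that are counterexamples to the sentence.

"her" takes "a student" as antecedent and "it" takes "a book"; both are donkey pronouns co-varying with the restrictor.
Strong reading: for every (t,b,s) with assigned(t,b,s), read(s,b).
Restrictor triples: (T1,B1,S3)→read(S3,B1) ✗  (T1,B3,S1)→read(S1,B3) ✓  (T1,B3,S2)→read(S2,B3) ✗  (T1,B3,S3)→read(S3,B3) ✓  (T1,B4,S1)→read(S1,B4) ✗  (T1,B4,S3)→read(S3,B4) ✗  (T2,B2,S3)→read(S3,B2) ✗  (T2,B3,S1)→read(S1,B3) ✓  (T3,B1,S1)→read(S1,B1) ✗  (T3,B2,S3)→read(S3,B2) ✗  (T3,B3,S3)→read(S3,B3) ✓  (T4,B1,S1)→read(S1,B1) ✗  (T4,B3,S3)→read(S3,B3) ✓
Counterexamples (restrictor triples failing the scope): 8.

8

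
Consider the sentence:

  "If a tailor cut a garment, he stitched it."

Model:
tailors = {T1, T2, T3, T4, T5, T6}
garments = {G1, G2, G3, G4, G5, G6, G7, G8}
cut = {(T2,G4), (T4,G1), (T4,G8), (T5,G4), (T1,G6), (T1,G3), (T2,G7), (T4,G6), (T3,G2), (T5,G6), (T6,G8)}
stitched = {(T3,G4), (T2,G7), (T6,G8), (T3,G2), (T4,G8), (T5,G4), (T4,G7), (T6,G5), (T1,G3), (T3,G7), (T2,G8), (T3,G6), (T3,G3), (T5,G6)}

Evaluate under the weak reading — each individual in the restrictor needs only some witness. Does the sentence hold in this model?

"it" takes "a garment" as antecedent — a donkey pronoun bound across the clause boundary.
Weak reading: every tailor t with some cut-garment has at least one cut-garment g such that stitched(t,g).
Per tailor: T1:✓  T2:✓  T3:✓  T4:✓  T5:✓  T6:✓
Every tailor in the restrictor has a witness.

True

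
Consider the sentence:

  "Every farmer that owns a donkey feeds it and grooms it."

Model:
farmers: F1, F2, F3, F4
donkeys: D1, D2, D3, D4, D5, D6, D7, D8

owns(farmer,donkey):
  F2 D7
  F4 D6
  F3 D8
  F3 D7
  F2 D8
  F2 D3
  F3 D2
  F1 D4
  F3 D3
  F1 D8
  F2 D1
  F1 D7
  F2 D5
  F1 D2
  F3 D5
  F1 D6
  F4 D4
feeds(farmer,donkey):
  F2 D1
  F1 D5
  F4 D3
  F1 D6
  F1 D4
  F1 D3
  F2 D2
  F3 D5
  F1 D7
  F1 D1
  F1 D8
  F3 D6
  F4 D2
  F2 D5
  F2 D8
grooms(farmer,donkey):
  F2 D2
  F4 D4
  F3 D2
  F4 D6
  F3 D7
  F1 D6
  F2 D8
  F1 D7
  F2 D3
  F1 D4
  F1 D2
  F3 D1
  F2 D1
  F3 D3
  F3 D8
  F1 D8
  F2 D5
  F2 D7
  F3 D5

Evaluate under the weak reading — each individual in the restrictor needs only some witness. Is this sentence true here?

False

"it" takes "a donkey" as antecedent — a donkey pronoun bound across the clause boundary.
Weak reading: every farmer f with some owns-donkey has at least one owns-donkey d such that feeds(f,d) ∧ grooms(f,d).
Per farmer: F1:✓  F2:✓  F3:✓  F4:✗
F4 has no witness among its owns-donkeys.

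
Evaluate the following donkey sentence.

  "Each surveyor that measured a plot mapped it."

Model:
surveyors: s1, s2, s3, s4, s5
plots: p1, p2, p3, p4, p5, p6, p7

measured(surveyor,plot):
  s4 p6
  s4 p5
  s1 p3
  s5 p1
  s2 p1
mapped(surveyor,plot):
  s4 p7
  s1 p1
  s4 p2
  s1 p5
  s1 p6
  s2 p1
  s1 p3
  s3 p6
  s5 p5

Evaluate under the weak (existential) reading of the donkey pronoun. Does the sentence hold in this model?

False

"it" takes "a plot" as antecedent — a donkey pronoun bound across the clause boundary.
Weak reading: every surveyor s with some measured-plot has at least one measured-plot p such that mapped(s,p).
Per surveyor: s1:✓  s2:✓  s4:✗  s5:✗
s4 has no witness among its measured-plots.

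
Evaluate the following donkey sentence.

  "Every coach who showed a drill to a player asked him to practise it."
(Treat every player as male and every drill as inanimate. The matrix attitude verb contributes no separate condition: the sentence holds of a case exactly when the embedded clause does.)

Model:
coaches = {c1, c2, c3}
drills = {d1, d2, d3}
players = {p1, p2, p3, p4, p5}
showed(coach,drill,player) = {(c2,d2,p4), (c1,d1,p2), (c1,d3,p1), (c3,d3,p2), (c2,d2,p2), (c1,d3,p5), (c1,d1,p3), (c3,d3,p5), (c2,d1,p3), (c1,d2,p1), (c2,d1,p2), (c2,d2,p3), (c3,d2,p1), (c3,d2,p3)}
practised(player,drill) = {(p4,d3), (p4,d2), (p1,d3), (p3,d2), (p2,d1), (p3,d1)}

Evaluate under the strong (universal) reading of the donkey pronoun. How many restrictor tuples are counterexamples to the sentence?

6

"him" takes "a player" as antecedent and "it" takes "a drill"; both are donkey pronouns co-varying with the restrictor.
Strong reading: for every (c,d,p) with showed(c,d,p), practised(p,d).
Restrictor triples: (c1,d1,p2)→practised(p2,d1) ✓  (c1,d1,p3)→practised(p3,d1) ✓  (c1,d2,p1)→practised(p1,d2) ✗  (c1,d3,p1)→practised(p1,d3) ✓  (c1,d3,p5)→practised(p5,d3) ✗  (c2,d1,p2)→practised(p2,d1) ✓  (c2,d1,p3)→practised(p3,d1) ✓  (c2,d2,p2)→practised(p2,d2) ✗  (c2,d2,p3)→practised(p3,d2) ✓  (c2,d2,p4)→practised(p4,d2) ✓  (c3,d2,p1)→practised(p1,d2) ✗  (c3,d2,p3)→practised(p3,d2) ✓  (c3,d3,p2)→practised(p2,d3) ✗  (c3,d3,p5)→practised(p5,d3) ✗
Counterexamples (restrictor triples failing the scope): 6.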